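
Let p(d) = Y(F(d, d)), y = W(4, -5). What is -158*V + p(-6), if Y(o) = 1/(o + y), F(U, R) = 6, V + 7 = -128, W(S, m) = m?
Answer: 21331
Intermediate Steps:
V = -135 (V = -7 - 128 = -135)
y = -5
Y(o) = 1/(-5 + o) (Y(o) = 1/(o - 5) = 1/(-5 + o))
p(d) = 1 (p(d) = 1/(-5 + 6) = 1/1 = 1)
-158*V + p(-6) = -158*(-135) + 1 = 21330 + 1 = 21331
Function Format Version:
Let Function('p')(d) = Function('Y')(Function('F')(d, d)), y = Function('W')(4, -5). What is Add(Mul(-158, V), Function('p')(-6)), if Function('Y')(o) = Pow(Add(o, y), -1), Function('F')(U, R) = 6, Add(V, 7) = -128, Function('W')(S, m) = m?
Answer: 21331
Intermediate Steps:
V = -135 (V = Add(-7, -128) = -135)
y = -5
Function('Y')(o) = Pow(Add(-5, o), -1) (Function('Y')(o) = Pow(Add(o, -5), -1) = Pow(Add(-5, o), -1))
Function('p')(d) = 1 (Function('p')(d) = Pow(Add(-5, 6), -1) = Pow(1, -1) = 1)
Add(Mul(-158, V), Function('p')(-6)) = Add(Mul(-158, -135), 1) = Add(21330, 1) = 21331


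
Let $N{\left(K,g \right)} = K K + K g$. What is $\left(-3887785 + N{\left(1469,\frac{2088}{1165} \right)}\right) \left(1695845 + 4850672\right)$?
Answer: $- \frac{13172755441512696}{1165} \approx -1.1307 \cdot 10^{13}$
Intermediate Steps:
$N{\left(K,g \right)} = K^{2} + K g$
$\left(-3887785 + N{\left(1469,\frac{2088}{1165} \right)}\right) \left(1695845 + 4850672\right) = \left(-3887785 + 1469 \left(1469 + \frac{2088}{1165}\right)\right) \left(1695845 + 4850672\right) = \left(-3887785 + 1469 \left(1469 + 2088 \cdot \frac{1}{1165}\right)\right) 6546517 = \left(-3887785 + 1469 \left(1469 + \frac{2088}{1165}\right)\right) 6546517 = \left(-3887785 + 1469 \cdot \frac{1713473}{1165}\right) 6546517 = \left(-3887785 + \frac{2517091837}{1165}\right) 6546517 = \left(- \frac{2012177688}{1165}\right) 6546517 = - \frac{13172755441512696}{1165}$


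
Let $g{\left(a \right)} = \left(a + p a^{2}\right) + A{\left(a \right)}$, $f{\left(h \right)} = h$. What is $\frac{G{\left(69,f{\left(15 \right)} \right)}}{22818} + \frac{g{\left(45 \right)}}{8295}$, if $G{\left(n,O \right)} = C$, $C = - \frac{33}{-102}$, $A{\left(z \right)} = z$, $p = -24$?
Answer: $- \frac{358424275}{61289148} \approx -5.8481$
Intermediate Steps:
$C = \frac{11}{34}$ ($C = \left(-33\right) \left(- \frac{1}{102}\right) = \frac{11}{34} \approx 0.32353$)
$G{\left(n,O \right)} = \frac{11}{34}$
$g{\left(a \right)} = - 24 a^{2} + 2 a$ ($g{\left(a \right)} = \left(a - 24 a^{2}\right) + a = - 24 a^{2} + 2 a$)
$\frac{G{\left(69,f{\left(15 \right)} \right)}}{22818} + \frac{g{\left(45 \right)}}{8295} = \frac{11}{34 \cdot 22818} + \frac{2 \cdot 45 \left(1 - 540\right)}{8295} = \frac{11}{34} \cdot \frac{1}{22818} + 2 \cdot 45 \left(1 - 540\right) \frac{1}{8295} = \frac{11}{775812} + 2 \cdot 45 \left(-539\right) \frac{1}{8295} = \frac{11}{775812} - \frac{462}{79} = - \frac{358424275}{61289148}$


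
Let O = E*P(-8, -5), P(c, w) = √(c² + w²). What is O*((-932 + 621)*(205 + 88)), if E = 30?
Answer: -2733690*√89 ≈ -2.5790e+7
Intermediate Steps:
O = 30*√89 (O = 30*√((-8)² + (-5)²) = 30*√(64 + 25) = 30*√89 ≈ 283.02)
O*((-932 + 621)*(205 + 88)) = (30*√89)*((-932 + 621)*(205 + 88)) = (30*√89)*(-311*293) = (30*√89)*(-91123) = -2733690*√89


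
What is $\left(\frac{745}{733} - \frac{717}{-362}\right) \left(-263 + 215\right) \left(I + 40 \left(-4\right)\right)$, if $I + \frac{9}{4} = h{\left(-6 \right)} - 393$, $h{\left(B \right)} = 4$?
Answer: $\frac{10521170730}{132673} \approx 79302.0$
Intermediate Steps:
$I = - \frac{1565}{4}$ ($I = - \frac{9}{4} + \left(4 - 393\right) = - \frac{9}{4} - 389 = - \frac{1565}{4} \approx -391.25$)
$\left(\frac{745}{733} - \frac{717}{-362}\right) \left(-263 + 215\right) \left(I + 40 \left(-4\right)\right) = \left(\frac{745}{733} - \frac{717}{-362}\right) \left(-263 + 215\right) \left(- \frac{1565}{4} + 40 \left(-4\right)\right) = \left(745 \cdot \frac{1}{733} - - \frac{717}{362}\right) \left(- 48 \left(- \frac{1565}{4} - 160\right)\right) = \left(\frac{745}{733} + \frac{717}{362}\right) \left(\left(-48\right) \left(- \frac{2205}{4}\right)\right) = \frac{795251}{265346} \cdot 26460 = \frac{10521170730}{132673}$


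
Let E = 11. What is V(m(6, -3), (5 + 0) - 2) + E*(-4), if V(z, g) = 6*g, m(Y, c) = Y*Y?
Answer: -26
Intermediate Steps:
m(Y, c) = Y²
V(m(6, -3), (5 + 0) - 2) + E*(-4) = 6*((5 + 0) - 2) + 11*(-4) = 6*(5 - 2) - 44 = 6*3 - 44 = 18 - 44 = -26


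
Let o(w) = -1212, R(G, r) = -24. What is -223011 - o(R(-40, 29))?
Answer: -221799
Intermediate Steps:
-223011 - o(R(-40, 29)) = -223011 - 1*(-1212) = -223011 + 1212 = -221799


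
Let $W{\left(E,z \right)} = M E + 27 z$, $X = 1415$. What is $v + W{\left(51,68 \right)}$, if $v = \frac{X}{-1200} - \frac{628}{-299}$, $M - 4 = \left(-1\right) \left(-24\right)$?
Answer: $\frac{234290743}{71760} \approx 3264.9$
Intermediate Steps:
$M = 28$ ($M = 4 - -24 = 4 + 24 = 28$)
$W{\left(E,z \right)} = 27 z + 28 E$ ($W{\left(E,z \right)} = 28 E + 27 z = 27 z + 28 E$)
$v = \frac{66103}{71760}$ ($v = \frac{1415}{-1200} - \frac{628}{-299} = 1415 \left(- \frac{1}{1200}\right) - - \frac{628}{299} = - \frac{283}{240} + \frac{628}{299} = \frac{66103}{71760} \approx 0.92117$)
$v + W{\left(51,68 \right)} = \frac{66103}{71760} + \left(27 \cdot 68 + 28 \cdot 51\right) = \frac{66103}{71760} + \left(1836 + 1428\right) = \frac{66103}{71760} + 3264 = \frac{234290743}{71760}$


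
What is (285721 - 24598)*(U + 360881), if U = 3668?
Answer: 95192128527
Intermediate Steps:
(285721 - 24598)*(U + 360881) = (285721 - 24598)*(3668 + 360881) = 261123*364549 = 95192128527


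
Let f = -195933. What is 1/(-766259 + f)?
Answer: -1/962192 ≈ -1.0393e-6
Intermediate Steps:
1/(-766259 + f) = 1/(-766259 - 195933) = 1/(-962192) = -1/962192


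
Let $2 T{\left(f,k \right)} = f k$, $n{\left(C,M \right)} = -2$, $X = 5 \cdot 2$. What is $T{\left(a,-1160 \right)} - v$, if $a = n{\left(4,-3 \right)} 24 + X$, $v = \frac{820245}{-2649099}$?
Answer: $\frac{19462320735}{883033} \approx 22040.0$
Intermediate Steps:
$X = 10$
$v = - \frac{273415}{883033}$ ($v = 820245 \left(- \frac{1}{2649099}\right) = - \frac{273415}{883033} \approx -0.30963$)
$a = -38$ ($a = \left(-2\right) 24 + 10 = -48 + 10 = -38$)
$T{\left(f,k \right)} = \frac{f k}{2}$
$T{\left(a,-1160 \right)} - v = \frac{1}{2} \left(-38\right) \left(-1160\right) - - \frac{273415}{883033} = 22040 + \frac{273415}{883033} = \frac{19462320735}{883033}$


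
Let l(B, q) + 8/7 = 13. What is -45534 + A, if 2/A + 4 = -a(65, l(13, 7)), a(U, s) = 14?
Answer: -409807/9 ≈ -45534.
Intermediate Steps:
l(B, q) = 83/7 (l(B, q) = -8/7 + 13 = 83/7)
A = -⅑ (A = 2/(-4 - 1*14) = 2/(-4 - 14) = 2/(-18) = 2*(-1/18) = -⅑ ≈ -0.11111)
-45534 + A = -45534 - ⅑ = -409807/9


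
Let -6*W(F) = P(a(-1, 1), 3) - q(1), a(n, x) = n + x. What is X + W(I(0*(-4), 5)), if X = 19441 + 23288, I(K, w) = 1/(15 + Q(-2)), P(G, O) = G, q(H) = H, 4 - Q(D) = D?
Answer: 256375/6 ≈ 42729.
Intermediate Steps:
Q(D) = 4 - D
I(K, w) = 1/21 (I(K, w) = 1/(15 + (4 - 1*(-2))) = 1/(15 + (4 + 2)) = 1/(15 + 6) = 1/21)
W(F) = 1/6 (W(F) = -((-1 + 1) - 1*1)/6 = -(0 - 1)/6 = -1/6*(-1) = 1/6)
X = 42729
X + W(I(0*(-4), 5)) = 42729 + 1/6 = 256375/6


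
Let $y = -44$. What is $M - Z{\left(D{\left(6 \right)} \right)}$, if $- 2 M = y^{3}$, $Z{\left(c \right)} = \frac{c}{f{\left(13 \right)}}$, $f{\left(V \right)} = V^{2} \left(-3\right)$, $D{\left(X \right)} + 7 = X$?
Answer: $\frac{21594143}{507} \approx 42592.0$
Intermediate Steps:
$D{\left(X \right)} = -7 + X$
$f{\left(V \right)} = - 3 V^{2}$
$Z{\left(c \right)} = - \frac{c}{507}$ ($Z{\left(c \right)} = \frac{c}{\left(-3\right) 13^{2}} = \frac{c}{\left(-3\right) 169} = \frac{c}{-507} = c \left(- \frac{1}{507}\right) = - \frac{c}{507}$)
$M = 42592$ ($M = - \frac{\left(-44\right)^{3}}{2} = \left(- \frac{1}{2}\right) \left(-85184\right) = 42592$)
$M - Z{\left(D{\left(6 \right)} \right)} = 42592 - - \frac{-7 + 6}{507} = 42592 - \left(- \frac{1}{507}\right) \left(-1\right) = 42592 - \frac{1}{507} = \frac{21594143}{507}$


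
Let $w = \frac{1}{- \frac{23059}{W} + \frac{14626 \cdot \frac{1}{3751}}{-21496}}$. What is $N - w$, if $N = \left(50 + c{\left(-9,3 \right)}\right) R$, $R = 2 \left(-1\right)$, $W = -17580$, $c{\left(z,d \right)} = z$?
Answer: $- \frac{4808047314899}{58094516912} \approx -82.762$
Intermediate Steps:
$R = -2$
$w = \frac{44296928115}{58094516912}$ ($w = \frac{1}{- \frac{23059}{-17580} + \frac{14626 \cdot \frac{1}{3751}}{-21496}} = \frac{1}{\left(-23059\right) \left(- \frac{1}{17580}\right) + 14626 \cdot \frac{1}{3751} \left(- \frac{1}{21496}\right)} = \frac{1}{\frac{23059}{17580} + \frac{14626}{3751} \left(- \frac{1}{21496}\right)} = \frac{1}{\frac{23059}{17580} - \frac{7313}{40315748}} = \frac{1}{\frac{58094516912}{44296928115}} = \frac{44296928115}{58094516912} \approx 0.7625$)
$N = -82$ ($N = \left(50 - 9\right) \left(-2\right) = 41 \left(-2\right) = -82$)
$N - w = -82 - \frac{44296928115}{58094516912} = - \frac{4808047314899}{58094516912}$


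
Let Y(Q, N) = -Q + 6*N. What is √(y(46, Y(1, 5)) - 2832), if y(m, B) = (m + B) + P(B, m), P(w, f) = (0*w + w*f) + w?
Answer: I*√1394 ≈ 37.336*I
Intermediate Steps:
P(w, f) = w + f*w (P(w, f) = (0 + f*w) + w = f*w + w = w + f*w)
y(m, B) = B + m + B*(1 + m) (y(m, B) = (m + B) + B*(1 + m) = (B + m) + B*(1 + m) = B + m + B*(1 + m))
√(y(46, Y(1, 5)) - 2832) = √(((-1*1 + 6*5) + 46 + (-1*1 + 6*5)*(1 + 46)) - 2832) = √(((-1 + 30) + 46 + (-1 + 30)*47) - 2832) = √((29 + 46 + 29*47) - 2832) = √((29 + 46 + 1363) - 2832) = √(1438 - 2832) = √(-1394) = I*√1394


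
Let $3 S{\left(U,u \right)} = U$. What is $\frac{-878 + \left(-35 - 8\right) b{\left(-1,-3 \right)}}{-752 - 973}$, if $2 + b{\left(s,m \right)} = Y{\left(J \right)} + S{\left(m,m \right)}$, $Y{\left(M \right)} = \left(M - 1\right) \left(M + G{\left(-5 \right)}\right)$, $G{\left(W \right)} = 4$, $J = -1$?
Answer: $\frac{491}{1725} \approx 0.28464$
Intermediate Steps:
$S{\left(U,u \right)} = \frac{U}{3}$
$Y{\left(M \right)} = \left(-1 + M\right) \left(4 + M\right)$ ($Y{\left(M \right)} = \left(M - 1\right) \left(M + 4\right) = \left(-1 + M\right) \left(4 + M\right)$)
$b{\left(s,m \right)} = -8 + \frac{m}{3}$ ($b{\left(s,m \right)} = -2 + \left(\left(-4 + \left(-1\right)^{2} + 3 \left(-1\right)\right) + \frac{m}{3}\right) = -2 + \left(\left(-4 + 1 - 3\right) + \frac{m}{3}\right) = -2 + \left(-6 + \frac{m}{3}\right) = -8 + \frac{m}{3}$)
$\frac{-878 + \left(-35 - 8\right) b{\left(-1,-3 \right)}}{-752 - 973} = \frac{-878 + \left(-35 - 8\right) \left(-8 + \frac{1}{3} \left(-3\right)\right)}{-752 - 973} = \frac{-878 - 43 \left(-8 - 1\right)}{-1725} = \left(-878 - -387\right) \left(- \frac{1}{1725}\right) = \left(-878 + 387\right) \left(- \frac{1}{1725}\right) = \left(-491\right) \left(- \frac{1}{1725}\right) = \frac{491}{1725}$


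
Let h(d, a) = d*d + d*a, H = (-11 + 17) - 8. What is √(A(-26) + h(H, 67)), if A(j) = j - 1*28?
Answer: 2*I*√46 ≈ 13.565*I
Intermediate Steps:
H = -2 (H = 6 - 8 = -2)
h(d, a) = d² + a*d
A(j) = -28 + j (A(j) = j - 28 = -28 + j)
√(A(-26) + h(H, 67)) = √((-28 - 26) - 2*(67 - 2)) = √(-54 - 2*65) = √(-54 - 130) = √(-184) = 2*I*√46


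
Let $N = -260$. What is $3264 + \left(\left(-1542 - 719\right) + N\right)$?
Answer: $743$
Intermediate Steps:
$3264 + \left(\left(-1542 - 719\right) + N\right) = 3264 - 2521 = 743$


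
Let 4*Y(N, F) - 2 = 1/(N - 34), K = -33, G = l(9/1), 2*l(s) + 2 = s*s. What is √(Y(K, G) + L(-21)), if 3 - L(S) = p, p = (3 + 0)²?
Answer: 5*I*√3953/134 ≈ 2.346*I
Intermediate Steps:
l(s) = -1 + s²/2 (l(s) = -1 + (s*s)/2 = -1 + s²/2)
G = 79/2 (G = -1 + (9/1)²/2 = -1 + (9*1)²/2 = -1 + (½)*9² = -1 + (½)*81 = -1 + 81/2 = 79/2 ≈ 39.500)
Y(N, F) = ½ + 1/(4*(-34 + N)) (Y(N, F) = ½ + 1/(4*(N - 34)) = ½ + 1/(4*(-34 + N)))
p = 9 (p = 3² = 9)
L(S) = -6 (L(S) = 3 - 1*9 = 3 - 9 = -6)
√(Y(K, G) + L(-21)) = √((-67 + 2*(-33))/(4*(-34 - 33)) - 6) = √((¼)*(-67 - 66)/(-67) - 6) = √((¼)*(-1/67)*(-133) - 6) = √(133/268 - 6) = √(-1475/268) = 5*I*√3953/134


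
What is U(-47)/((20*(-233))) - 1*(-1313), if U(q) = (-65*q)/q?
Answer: 1223729/932 ≈ 1313.0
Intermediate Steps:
U(q) = -65
U(-47)/((20*(-233))) - 1*(-1313) = -65/(20*(-233)) - 1*(-1313) = -65/(-4660) + 1313 = -65*(-1/4660) + 1313 = 13/932 + 1313 = 1223729/932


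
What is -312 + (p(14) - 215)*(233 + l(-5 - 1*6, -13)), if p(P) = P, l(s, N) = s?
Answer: -44934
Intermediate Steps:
-312 + (p(14) - 215)*(233 + l(-5 - 1*6, -13)) = -312 + (14 - 215)*(233 + (-5 - 1*6)) = -312 - 201*(233 + (-5 - 6)) = -312 - 201*(233 - 11) = -312 - 201*222 = -312 - 44622 = -44934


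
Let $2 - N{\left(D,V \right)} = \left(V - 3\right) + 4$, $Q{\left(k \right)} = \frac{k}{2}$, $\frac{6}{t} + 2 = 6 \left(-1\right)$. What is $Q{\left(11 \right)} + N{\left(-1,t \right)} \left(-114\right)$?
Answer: $-194$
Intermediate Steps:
$t = - \frac{3}{4}$ ($t = \frac{6}{-2 + 6 \left(-1\right)} = \frac{6}{-2 - 6} = \frac{6}{-8} = 6 \left(- \frac{1}{8}\right) = - \frac{3}{4} \approx -0.75$)
$Q{\left(k \right)} = \frac{k}{2}$ ($Q{\left(k \right)} = k \frac{1}{2} = \frac{k}{2}$)
$N{\left(D,V \right)} = 1 - V$ ($N{\left(D,V \right)} = 2 - \left(\left(V - 3\right) + 4\right) = 2 - \left(\left(-3 + V\right) + 4\right) = 2 - \left(1 + V\right) = 1 - V$)
$Q{\left(11 \right)} + N{\left(-1,t \right)} \left(-114\right) = \frac{1}{2} \cdot 11 + \left(1 - - \frac{3}{4}\right) \left(-114\right) = \frac{11}{2} + \left(1 + \frac{3}{4}\right) \left(-114\right) = \frac{11}{2} + \frac{7}{4} \left(-114\right) = \frac{11}{2} - \frac{399}{2} = -194$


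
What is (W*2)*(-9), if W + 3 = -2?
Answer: 90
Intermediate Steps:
W = -5 (W = -3 - 2 = -5)
(W*2)*(-9) = -5*2*(-9) = -10*(-9) = 90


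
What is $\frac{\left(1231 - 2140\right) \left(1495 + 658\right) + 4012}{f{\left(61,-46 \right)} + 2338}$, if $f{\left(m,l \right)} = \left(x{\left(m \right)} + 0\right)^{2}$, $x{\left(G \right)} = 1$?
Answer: $-835$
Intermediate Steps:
$f{\left(m,l \right)} = 1$ ($f{\left(m,l \right)} = \left(1 + 0\right)^{2} = 1^{2} = 1$)
$\frac{\left(1231 - 2140\right) \left(1495 + 658\right) + 4012}{f{\left(61,-46 \right)} + 2338} = \frac{\left(1231 - 2140\right) \left(1495 + 658\right) + 4012}{1 + 2338} = \frac{\left(-909\right) 2153 + 4012}{2339} = \left(-1957077 + 4012\right) \frac{1}{2339} = \left(-1953065\right) \frac{1}{2339} = -835$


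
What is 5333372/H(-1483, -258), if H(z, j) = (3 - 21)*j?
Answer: 1333343/1161 ≈ 1148.4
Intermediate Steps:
H(z, j) = -18*j
5333372/H(-1483, -258) = 5333372/((-18*(-258))) = 5333372/4644 = 5333372*(1/4644) = 1333343/1161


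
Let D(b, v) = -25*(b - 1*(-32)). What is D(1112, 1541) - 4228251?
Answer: -4256851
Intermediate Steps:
D(b, v) = -800 - 25*b (D(b, v) = -25*(b + 32) = -25*(32 + b) = -800 - 25*b)
D(1112, 1541) - 4228251 = (-800 - 25*1112) - 4228251 = (-800 - 27800) - 4228251 = -28600 - 4228251 = -4256851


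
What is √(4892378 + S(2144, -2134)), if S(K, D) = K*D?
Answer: √317082 ≈ 563.10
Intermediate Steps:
S(K, D) = D*K
√(4892378 + S(2144, -2134)) = √(4892378 - 2134*2144) = √(4892378 - 4575296) = √317082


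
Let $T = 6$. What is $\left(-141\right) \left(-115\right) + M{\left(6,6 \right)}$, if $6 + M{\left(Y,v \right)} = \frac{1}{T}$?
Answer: $\frac{97255}{6} \approx 16209.0$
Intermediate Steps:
$M{\left(Y,v \right)} = - \frac{35}{6}$ ($M{\left(Y,v \right)} = -6 + \frac{1}{6} = - \frac{35}{6}$)
$\left(-141\right) \left(-115\right) + M{\left(6,6 \right)} = \left(-141\right) \left(-115\right) - \frac{35}{6} = 16215 - \frac{35}{6} = \frac{97255}{6}$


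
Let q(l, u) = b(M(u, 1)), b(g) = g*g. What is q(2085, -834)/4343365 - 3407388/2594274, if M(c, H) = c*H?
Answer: -2165844489046/1877979815335 ≈ -1.1533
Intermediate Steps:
M(c, H) = H*c
b(g) = g²
q(l, u) = u² (q(l, u) = (1*u)² = u²)
q(2085, -834)/4343365 - 3407388/2594274 = (-834)²/4343365 - 3407388/2594274 = 695556*(1/4343365) - 3407388*1/2594274 = 695556/4343365 - 567898/432379 = -2165844489046/1877979815335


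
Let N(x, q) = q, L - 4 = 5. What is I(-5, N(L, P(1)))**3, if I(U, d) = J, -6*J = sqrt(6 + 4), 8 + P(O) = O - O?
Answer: -5*sqrt(10)/108 ≈ -0.14640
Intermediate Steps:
P(O) = -8 (P(O) = -8 + (O - O) = -8 + 0 = -8)
L = 9 (L = 4 + 5 = 9)
J = -sqrt(10)/6 (J = -sqrt(6 + 4)/6 = -sqrt(10)/6 ≈ -0.52705)
I(U, d) = -sqrt(10)/6
I(-5, N(L, P(1)))**3 = (-sqrt(10)/6)**3 = -5*sqrt(10)/108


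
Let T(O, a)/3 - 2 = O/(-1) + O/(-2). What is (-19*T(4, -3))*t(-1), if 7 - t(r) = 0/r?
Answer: 1596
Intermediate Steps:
t(r) = 7 (t(r) = 7 - 0/r = 7 - 1*0 = 7 + 0 = 7)
T(O, a) = 6 - 9*O/2 (T(O, a) = 6 + 3*(O/(-1) + O/(-2)) = 6 + 3*(O*(-1) + O*(-1/2)) = 6 + 3*(-O - O/2) = 6 + 3*(-3*O/2) = 6 - 9*O/2)
(-19*T(4, -3))*t(-1) = -19*(6 - 9/2*4)*7 = -19*(6 - 18)*7 = -19*(-12)*7 = 228*7 = 1596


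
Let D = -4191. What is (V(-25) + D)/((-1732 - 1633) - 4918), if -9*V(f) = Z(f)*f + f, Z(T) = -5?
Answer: 37819/74547 ≈ 0.50732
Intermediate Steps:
V(f) = 4*f/9 (V(f) = -(-5*f + f)/9 = -(-4)*f/9 = 4*f/9)
(V(-25) + D)/((-1732 - 1633) - 4918) = ((4/9)*(-25) - 4191)/((-1732 - 1633) - 4918) = (-100/9 - 4191)/(-3365 - 4918) = -37819/9/(-8283) = -37819/9*(-1/8283) = 37819/74547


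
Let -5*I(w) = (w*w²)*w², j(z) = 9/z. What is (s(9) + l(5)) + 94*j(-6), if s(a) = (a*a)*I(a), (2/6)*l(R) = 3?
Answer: -4783629/5 ≈ -9.5673e+5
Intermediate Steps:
l(R) = 9 (l(R) = 3*3 = 9)
I(w) = -w⁵/5 (I(w) = -w*w²*w²/5 = -w³*w²/5 = -w⁵/5)
s(a) = -a⁷/5 (s(a) = (a*a)*(-a⁵/5) = a²*(-a⁵/5) = -a⁷/5)
(s(9) + l(5)) + 94*j(-6) = (-⅕*9⁷ + 9) + 94*(9/(-6)) = (-⅕*4782969 + 9) + 94*(9*(-⅙)) = (-4782969/5 + 9) + 94*(-3/2) = -4782924/5 - 141 = -4783629/5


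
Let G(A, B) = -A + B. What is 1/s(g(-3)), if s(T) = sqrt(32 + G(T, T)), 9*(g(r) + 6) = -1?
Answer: sqrt(2)/8 ≈ 0.17678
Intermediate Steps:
g(r) = -55/9 (g(r) = -6 + (1/9)*(-1) = -6 - 1/9 = -55/9)
G(A, B) = B - A
s(T) = 4*sqrt(2) (s(T) = sqrt(32 + (T - T)) = sqrt(32 + 0) = sqrt(32) = 4*sqrt(2))
1/s(g(-3)) = 1/(4*sqrt(2)) = sqrt(2)/8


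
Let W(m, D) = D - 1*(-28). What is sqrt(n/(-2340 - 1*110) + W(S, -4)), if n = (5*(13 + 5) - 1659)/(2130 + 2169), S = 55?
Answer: sqrt(241491805318)/100310 ≈ 4.8990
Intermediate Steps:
W(m, D) = 28 + D (W(m, D) = D + 28 = 28 + D)
n = -523/1433 (n = (5*18 - 1659)/4299 = (90 - 1659)*(1/4299) = -1569*1/4299 = -523/1433 ≈ -0.36497)
sqrt(n/(-2340 - 1*110) + W(S, -4)) = sqrt(-523/(1433*(-2340 - 1*110)) + (28 - 4)) = sqrt(-523/(1433*(-2340 - 110)) + 24) = sqrt(-523/1433/(-2450) + 24) = sqrt(-523/1433*(-1/2450) + 24) = sqrt(523/3510850 + 24) = sqrt(84260923/3510850) = sqrt(241491805318)/100310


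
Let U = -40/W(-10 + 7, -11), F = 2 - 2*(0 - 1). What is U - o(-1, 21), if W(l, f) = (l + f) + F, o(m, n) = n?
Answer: -17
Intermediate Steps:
F = 4 (F = 2 - 2*(-1) = 2 + 2 = 4)
W(l, f) = 4 + f + l (W(l, f) = (l + f) + 4 = (f + l) + 4 = 4 + f + l)
U = 4 (U = -40/(4 - 11 + (-10 + 7)) = -40/(4 - 11 - 3) = -40/(-10) = -40*(-1/10) = 4)
U - o(-1, 21) = 4 - 1*21 = 4 - 21 = -17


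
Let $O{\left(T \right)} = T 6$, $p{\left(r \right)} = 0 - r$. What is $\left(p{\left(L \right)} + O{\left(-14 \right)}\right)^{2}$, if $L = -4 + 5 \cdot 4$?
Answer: $10000$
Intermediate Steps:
$L = 16$ ($L = -4 + 20 = 16$)
$p{\left(r \right)} = - r$
$O{\left(T \right)} = 6 T$
$\left(p{\left(L \right)} + O{\left(-14 \right)}\right)^{2} = \left(\left(-1\right) 16 + 6 \left(-14\right)\right)^{2} = \left(-16 - 84\right)^{2} = \left(-100\right)^{2} = 10000$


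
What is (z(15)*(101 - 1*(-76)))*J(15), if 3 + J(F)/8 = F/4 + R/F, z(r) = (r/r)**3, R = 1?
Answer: 5782/5 ≈ 1156.4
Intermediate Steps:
z(r) = 1 (z(r) = 1**3 = 1)
J(F) = -24 + 2*F + 8/F (J(F) = -24 + 8*(F/4 + 1/F) = -24 + 8*(1/F + F/4) = -24 + (2*F + 8/F) = -24 + 2*F + 8/F)
(z(15)*(101 - 1*(-76)))*J(15) = (1*(101 - 1*(-76)))*(-24 + 2*15 + 8/15) = (1*(101 + 76))*(-24 + 30 + 8*(1/15)) = (1*177)*(-24 + 30 + 8/15) = 177*(98/15) = 5782/5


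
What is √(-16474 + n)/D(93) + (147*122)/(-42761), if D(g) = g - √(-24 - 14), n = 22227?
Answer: -294/701 + 93*√5753/8687 + I*√218614/8687 ≈ 0.39261 + 0.053823*I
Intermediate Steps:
D(g) = g - I*√38 (D(g) = g - √(-38) = g - I*√38)
√(-16474 + n)/D(93) + (147*122)/(-42761) = √(-16474 + 22227)/(93 - I*√38) + (147*122)/(-42761) = √5753/(93 - I*√38) + 17934*(-1/42761) = √5753/(93 - I*√38) - 294/701 = -294/701 + √5753/(93 - I*√38)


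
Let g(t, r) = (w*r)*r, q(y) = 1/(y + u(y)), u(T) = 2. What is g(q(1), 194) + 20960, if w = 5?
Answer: 209140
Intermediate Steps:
q(y) = 1/(2 + y) (q(y) = 1/(y + 2) = 1/(2 + y))
g(t, r) = 5*r**2 (g(t, r) = (5*r)*r = 5*r**2)
g(q(1), 194) + 20960 = 5*194**2 + 20960 = 5*37636 + 20960 = 188180 + 20960 = 209140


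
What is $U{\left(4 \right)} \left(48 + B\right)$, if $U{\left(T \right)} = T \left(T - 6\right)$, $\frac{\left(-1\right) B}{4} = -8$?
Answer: $-640$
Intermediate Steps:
$B = 32$ ($B = \left(-4\right) \left(-8\right) = 32$)
$U{\left(T \right)} = T \left(-6 + T\right)$
$U{\left(4 \right)} \left(48 + B\right) = 4 \left(-6 + 4\right) \left(48 + 32\right) = 4 \left(-2\right) 80 = \left(-8\right) 80 = -640$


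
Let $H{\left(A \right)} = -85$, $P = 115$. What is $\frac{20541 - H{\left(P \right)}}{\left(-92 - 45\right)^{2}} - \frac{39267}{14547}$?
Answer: $- \frac{145651967}{91010881} \approx -1.6004$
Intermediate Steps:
$\frac{20541 - H{\left(P \right)}}{\left(-92 - 45\right)^{2}} - \frac{39267}{14547} = \frac{20541 - -85}{\left(-92 - 45\right)^{2}} - \frac{39267}{14547} = \frac{20541 + 85}{\left(-137\right)^{2}} - \frac{13089}{4849} = \frac{20626}{18769} - \frac{13089}{4849} = - \frac{145651967}{91010881}$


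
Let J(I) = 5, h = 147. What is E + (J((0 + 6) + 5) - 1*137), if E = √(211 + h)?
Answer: -132 + √358 ≈ -113.08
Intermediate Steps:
E = √358 (E = √(211 + 147) = √358 ≈ 18.921)
E + (J((0 + 6) + 5) - 1*137) = √358 + (5 - 1*137) = √358 + (5 - 137) = √358 - 132 = -132 + √358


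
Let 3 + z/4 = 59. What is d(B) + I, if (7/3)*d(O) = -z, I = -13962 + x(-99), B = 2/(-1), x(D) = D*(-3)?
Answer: -13761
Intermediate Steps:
z = 224 (z = -12 + 4*59 = -12 + 236 = 224)
x(D) = -3*D
B = -2 (B = 2*(-1) = -2)
I = -13665 (I = -13962 - 3*(-99) = -13962 + 297 = -13665)
d(O) = -96 (d(O) = 3*(-1*224)/7 = (3/7)*(-224) = -96)
d(B) + I = -96 - 13665 = -13761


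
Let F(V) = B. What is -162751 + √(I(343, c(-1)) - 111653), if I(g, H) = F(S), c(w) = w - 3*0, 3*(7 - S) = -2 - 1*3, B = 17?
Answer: -162751 + 6*I*√3101 ≈ -1.6275e+5 + 334.12*I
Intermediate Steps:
S = 26/3 (S = 7 - (-2 - 1*3)/3 = 7 - (-2 - 3)/3 = 7 - ⅓*(-5) = 7 + 5/3 = 26/3 ≈ 8.6667)
c(w) = w (c(w) = w + 0 = w)
F(V) = 17
I(g, H) = 17
-162751 + √(I(343, c(-1)) - 111653) = -162751 + √(17 - 111653) = -162751 + √(-111636) = -162751 + 6*I*√3101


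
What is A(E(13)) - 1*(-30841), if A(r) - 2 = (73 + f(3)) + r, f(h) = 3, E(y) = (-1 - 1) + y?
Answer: 30930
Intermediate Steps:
E(y) = -2 + y
A(r) = 78 + r (A(r) = 2 + ((73 + 3) + r) = 2 + (76 + r) = 78 + r)
A(E(13)) - 1*(-30841) = (78 + (-2 + 13)) - 1*(-30841) = (78 + 11) + 30841 = 89 + 30841 = 30930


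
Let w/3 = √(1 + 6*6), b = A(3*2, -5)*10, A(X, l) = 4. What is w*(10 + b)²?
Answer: 7500*√37 ≈ 45621.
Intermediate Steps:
b = 40 (b = 4*10 = 40)
w = 3*√37 (w = 3*√(1 + 6*6) = 3*√(1 + 36) = 3*√37 ≈ 18.248)
w*(10 + b)² = (3*√37)*(10 + 40)² = (3*√37)*50² = (3*√37)*2500 = 7500*√37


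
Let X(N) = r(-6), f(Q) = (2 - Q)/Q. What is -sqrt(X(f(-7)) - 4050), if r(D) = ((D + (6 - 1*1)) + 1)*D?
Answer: -45*I*sqrt(2) ≈ -63.64*I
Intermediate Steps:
r(D) = D*(6 + D) (r(D) = ((D + (6 - 1)) + 1)*D = ((D + 5) + 1)*D = ((5 + D) + 1)*D = (6 + D)*D = D*(6 + D))
f(Q) = (2 - Q)/Q
X(N) = 0 (X(N) = -6*(6 - 6) = -6*0 = 0)
-sqrt(X(f(-7)) - 4050) = -sqrt(0 - 4050) = -sqrt(-4050) = -45*I*sqrt(2)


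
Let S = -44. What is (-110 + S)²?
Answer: 23716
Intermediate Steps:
(-110 + S)² = (-110 - 44)² = (-154)² = 23716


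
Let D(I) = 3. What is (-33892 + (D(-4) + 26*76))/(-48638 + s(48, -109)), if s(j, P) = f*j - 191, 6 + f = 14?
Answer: 31913/48445 ≈ 0.65875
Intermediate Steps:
f = 8 (f = -6 + 14 = 8)
s(j, P) = -191 + 8*j (s(j, P) = 8*j - 191 = -191 + 8*j)
(-33892 + (D(-4) + 26*76))/(-48638 + s(48, -109)) = (-33892 + (3 + 26*76))/(-48638 + (-191 + 8*48)) = (-33892 + (3 + 1976))/(-48638 + (-191 + 384)) = (-33892 + 1979)/(-48638 + 193) = -31913/(-48445) = -31913*(-1/48445) = 31913/48445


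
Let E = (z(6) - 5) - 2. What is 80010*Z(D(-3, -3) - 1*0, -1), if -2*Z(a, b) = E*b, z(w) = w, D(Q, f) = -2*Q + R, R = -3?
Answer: -40005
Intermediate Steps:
D(Q, f) = -3 - 2*Q (D(Q, f) = -2*Q - 3 = -3 - 2*Q)
E = -1 (E = (6 - 5) - 2 = 1 - 2 = -1)
Z(a, b) = b/2 (Z(a, b) = -(-1)*b/2 = b/2)
80010*Z(D(-3, -3) - 1*0, -1) = 80010*((½)*(-1)) = 80010*(-½) = -40005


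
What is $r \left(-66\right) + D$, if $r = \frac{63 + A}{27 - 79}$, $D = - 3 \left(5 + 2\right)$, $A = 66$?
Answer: $\frac{3711}{26} \approx 142.73$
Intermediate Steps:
$D = -21$ ($D = \left(-3\right) 7 = -21$)
$r = - \frac{129}{52}$ ($r = \frac{63 + 66}{27 - 79} = \frac{129}{-52} = 129 \left(- \frac{1}{52}\right) = - \frac{129}{52} \approx -2.4808$)
$r \left(-66\right) + D = \left(- \frac{129}{52}\right) \left(-66\right) - 21 = \frac{4257}{26} - 21 = \frac{3711}{26}$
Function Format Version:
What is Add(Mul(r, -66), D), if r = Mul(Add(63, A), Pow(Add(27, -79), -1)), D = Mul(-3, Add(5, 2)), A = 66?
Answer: Rational(3711, 26) ≈ 142.73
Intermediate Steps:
D = -21 (D = Mul(-3, 7) = -21)
r = Rational(-129, 52) (r = Mul(Add(63, 66), Pow(Add(27, -79), -1)) = Mul(129, Pow(-52, -1)) = Mul(129, Rational(-1, 52)) = Rational(-129, 52) ≈ -2.4808)
Add(Mul(r, -66), D) = Add(Mul(Rational(-129, 52), -66), -21) = Add(Rational(4257, 26), -21) = Rational(3711, 26)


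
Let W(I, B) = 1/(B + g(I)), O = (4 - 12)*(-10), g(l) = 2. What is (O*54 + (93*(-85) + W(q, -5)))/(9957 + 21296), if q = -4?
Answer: -10756/93759 ≈ -0.11472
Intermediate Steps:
O = 80 (O = -8*(-10) = 80)
W(I, B) = 1/(2 + B) (W(I, B) = 1/(B + 2) = 1/(2 + B))
(O*54 + (93*(-85) + W(q, -5)))/(9957 + 21296) = (80*54 + (93*(-85) + 1/(2 - 5)))/(9957 + 21296) = (4320 + (-7905 + 1/(-3)))/31253 = (4320 + (-7905 - ⅓))*(1/31253) = (4320 - 23716/3)*(1/31253) = -10756/3*1/31253 = -10756/93759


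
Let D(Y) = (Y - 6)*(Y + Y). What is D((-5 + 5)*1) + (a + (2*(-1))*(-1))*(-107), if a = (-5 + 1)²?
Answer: -1926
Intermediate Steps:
a = 16 (a = (-4)² = 16)
D(Y) = 2*Y*(-6 + Y) (D(Y) = (-6 + Y)*(2*Y) = 2*Y*(-6 + Y))
D((-5 + 5)*1) + (a + (2*(-1))*(-1))*(-107) = 2*((-5 + 5)*1)*(-6 + (-5 + 5)*1) + (16 + (2*(-1))*(-1))*(-107) = 2*(0*1)*(-6 + 0*1) + (16 - 2*(-1))*(-107) = 2*0*(-6 + 0) + (16 + 2)*(-107) = 2*0*(-6) + 18*(-107) = 0 - 1926 = -1926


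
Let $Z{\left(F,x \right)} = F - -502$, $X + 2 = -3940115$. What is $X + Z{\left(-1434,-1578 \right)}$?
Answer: $-3941049$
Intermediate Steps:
$X = -3940117$ ($X = -2 - 3940115 = -3940117$)
$Z{\left(F,x \right)} = 502 + F$ ($Z{\left(F,x \right)} = F + 502 = 502 + F$)
$X + Z{\left(-1434,-1578 \right)} = -3940117 + \left(502 - 1434\right) = -3940117 - 932 = -3941049$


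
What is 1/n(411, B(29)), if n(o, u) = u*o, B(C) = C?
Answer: 1/11919 ≈ 8.3900e-5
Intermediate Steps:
n(o, u) = o*u
1/n(411, B(29)) = 1/(411*29) = 1/11919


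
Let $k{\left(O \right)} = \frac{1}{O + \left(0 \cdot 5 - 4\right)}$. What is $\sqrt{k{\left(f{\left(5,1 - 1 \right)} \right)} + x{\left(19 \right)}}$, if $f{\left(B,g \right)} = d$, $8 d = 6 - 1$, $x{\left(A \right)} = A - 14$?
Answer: $\frac{\sqrt{381}}{9} \approx 2.1688$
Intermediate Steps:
$x{\left(A \right)} = -14 + A$
$d = \frac{5}{8}$ ($d = \frac{6 - 1}{8} = \frac{1}{8} \cdot 5 = \frac{5}{8} \approx 0.625$)
$f{\left(B,g \right)} = \frac{5}{8}$
$k{\left(O \right)} = \frac{1}{-4 + O}$ ($k{\left(O \right)} = \frac{1}{O + \left(0 - 4\right)} = \frac{1}{O - 4} = \frac{1}{-4 + O}$)
$\sqrt{k{\left(f{\left(5,1 - 1 \right)} \right)} + x{\left(19 \right)}} = \sqrt{\frac{1}{-4 + \frac{5}{8}} + \left(-14 + 19\right)} = \sqrt{\frac{1}{- \frac{27}{8}} + 5} = \sqrt{- \frac{8}{27} + 5} = \sqrt{\frac{127}{27}} = \frac{\sqrt{381}}{9}$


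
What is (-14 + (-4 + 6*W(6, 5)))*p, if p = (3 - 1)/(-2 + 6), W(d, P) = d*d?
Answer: 99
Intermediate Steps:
W(d, P) = d²
p = ½ (p = 2/4 = 2*(¼) = ½ ≈ 0.50000)
(-14 + (-4 + 6*W(6, 5)))*p = (-14 + (-4 + 6*6²))*(½) = (-14 + (-4 + 6*36))*(½) = (-14 + (-4 + 216))*(½) = (-14 + 212)*(½) = 198*(½) = 99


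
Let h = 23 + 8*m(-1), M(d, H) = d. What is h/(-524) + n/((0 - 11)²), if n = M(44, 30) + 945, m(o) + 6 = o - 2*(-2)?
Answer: 518357/63404 ≈ 8.1755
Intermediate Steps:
m(o) = -2 + o (m(o) = -6 + (o - 2*(-2)) = -6 + (o + 4) = -6 + (4 + o) = -2 + o)
n = 989 (n = 44 + 945 = 989)
h = -1 (h = 23 + 8*(-2 - 1) = 23 + 8*(-3) = 23 - 24 = -1)
h/(-524) + n/((0 - 11)²) = -1/(-524) + 989/((0 - 11)²) = -1*(-1/524) + 989/((-11)²) = 1/524 + 989/121 = 518357/63404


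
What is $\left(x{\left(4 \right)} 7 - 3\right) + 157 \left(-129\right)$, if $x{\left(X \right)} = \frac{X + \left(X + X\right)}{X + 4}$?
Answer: $- \frac{40491}{2} \approx -20246.0$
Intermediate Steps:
$x{\left(X \right)} = \frac{3 X}{4 + X}$ ($x{\left(X \right)} = \frac{X + 2 X}{4 + X} = \frac{3 X}{4 + X}$)
$\left(x{\left(4 \right)} 7 - 3\right) + 157 \left(-129\right) = \left(3 \cdot 4 \frac{1}{4 + 4} \cdot 7 - 3\right) + 157 \left(-129\right) = \left(3 \cdot 4 \cdot \frac{1}{8} \cdot 7 - 3\right) - 20253 = \left(\frac{3}{2} \cdot 7 - 3\right) - 20253 = \left(\frac{21}{2} - 3\right) - 20253 = \frac{15}{2} - 20253 = - \frac{40491}{2}$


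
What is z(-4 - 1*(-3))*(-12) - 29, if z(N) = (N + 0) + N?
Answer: -5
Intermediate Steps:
z(N) = 2*N (z(N) = N + N = 2*N)
z(-4 - 1*(-3))*(-12) - 29 = (2*(-4 - 1*(-3)))*(-12) - 29 = (2*(-4 + 3))*(-12) - 29 = (2*(-1))*(-12) - 29 = -2*(-12) - 29 = 24 - 29 = -5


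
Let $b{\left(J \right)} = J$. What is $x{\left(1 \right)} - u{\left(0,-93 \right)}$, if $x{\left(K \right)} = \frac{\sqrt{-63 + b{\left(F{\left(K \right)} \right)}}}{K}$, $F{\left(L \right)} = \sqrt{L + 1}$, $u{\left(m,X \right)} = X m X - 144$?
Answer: $144 + \sqrt{-63 + \sqrt{2}} \approx 144.0 + 7.8477 i$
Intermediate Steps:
$u{\left(m,X \right)} = -144 + m X^{2}$ ($u{\left(m,X \right)} = m X^{2} - 144 = -144 + m X^{2}$)
$F{\left(L \right)} = \sqrt{1 + L}$
$x{\left(K \right)} = \frac{\sqrt{-63 + \sqrt{1 + K}}}{K}$
$x{\left(1 \right)} - u{\left(0,-93 \right)} = \frac{\sqrt{-63 + \sqrt{1 + 1}}}{1} - \left(-144 + 0 \left(-93\right)^{2}\right) = 1 \sqrt{-63 + \sqrt{2}} - \left(-144 + 0 \cdot 8649\right) = \sqrt{-63 + \sqrt{2}} - \left(-144 + 0\right) = \sqrt{-63 + \sqrt{2}} - -144 = \sqrt{-63 + \sqrt{2}} + 144 = 144 + \sqrt{-63 + \sqrt{2}}$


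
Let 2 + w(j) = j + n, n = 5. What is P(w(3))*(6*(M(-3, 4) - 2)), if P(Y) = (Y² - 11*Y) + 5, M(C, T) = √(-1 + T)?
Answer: 300 - 150*√3 ≈ 40.192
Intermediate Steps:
w(j) = 3 + j (w(j) = -2 + (j + 5) = -2 + (5 + j) = 3 + j)
P(Y) = 5 + Y² - 11*Y
P(w(3))*(6*(M(-3, 4) - 2)) = (5 + (3 + 3)² - 11*(3 + 3))*(6*(√(-1 + 4) - 2)) = (5 + 6² - 11*6)*(6*(√3 - 2)) = (5 + 36 - 66)*(6*(-2 + √3)) = -25*(-12 + 6*√3) = 300 - 150*√3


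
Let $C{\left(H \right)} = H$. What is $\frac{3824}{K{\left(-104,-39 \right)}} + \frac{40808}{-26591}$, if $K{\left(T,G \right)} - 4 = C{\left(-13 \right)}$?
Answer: $- \frac{102051256}{239319} \approx -426.42$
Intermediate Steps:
$K{\left(T,G \right)} = -9$ ($K{\left(T,G \right)} = 4 - 13 = -9$)
$\frac{3824}{K{\left(-104,-39 \right)}} + \frac{40808}{-26591} = \frac{3824}{-9} + \frac{40808}{-26591} = 3824 \left(- \frac{1}{9}\right) + 40808 \left(- \frac{1}{26591}\right) = - \frac{3824}{9} - \frac{40808}{26591} = - \frac{102051256}{239319}$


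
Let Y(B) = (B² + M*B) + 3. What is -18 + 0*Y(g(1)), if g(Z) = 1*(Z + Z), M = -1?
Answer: -18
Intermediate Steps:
g(Z) = 2*Z (g(Z) = 1*(2*Z) = 2*Z)
Y(B) = 3 + B² - B (Y(B) = (B² - B) + 3 = 3 + B² - B)
-18 + 0*Y(g(1)) = -18 + 0*(3 + (2*1)² - 2) = -18 + 0*(3 + 2² - 1*2) = -18 + 0*(3 + 4 - 2) = -18 + 0*5 = -18 + 0 = -18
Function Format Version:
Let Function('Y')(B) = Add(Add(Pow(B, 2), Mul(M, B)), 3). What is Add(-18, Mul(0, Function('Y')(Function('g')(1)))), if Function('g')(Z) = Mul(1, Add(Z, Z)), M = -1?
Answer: -18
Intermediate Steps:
Function('g')(Z) = Mul(2, Z) (Function('g')(Z) = Mul(1, Mul(2, Z)) = Mul(2, Z))
Function('Y')(B) = Add(3, Pow(B, 2), Mul(-1, B)) (Function('Y')(B) = Add(Add(Pow(B, 2), Mul(-1, B)), 3) = Add(3, Pow(B, 2), Mul(-1, B)))
Add(-18, Mul(0, Function('Y')(Function('g')(1)))) = Add(-18, Mul(0, Add(3, Pow(Mul(2, 1), 2), Mul(-1, Mul(2, 1))))) = Add(-18, Mul(0, Add(3, Pow(2, 2), Mul(-1, 2)))) = Add(-18, Mul(0, Add(3, 4, -2))) = Add(-18, Mul(0, 5)) = Add(-18, 0) = -18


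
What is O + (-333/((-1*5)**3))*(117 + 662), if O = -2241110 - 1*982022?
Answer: -402632093/125 ≈ -3.2211e+6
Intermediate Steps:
O = -3223132 (O = -2241110 - 982022 = -3223132)
O + (-333/((-1*5)**3))*(117 + 662) = -3223132 + (-333/((-1*5)**3))*(117 + 662) = -3223132 - 333/((-5)**3)*779 = -3223132 - 333/(-125)*779 = -3223132 - 333*(-1/125)*779 = -3223132 + (333/125)*779 = -3223132 + 259407/125 = -402632093/125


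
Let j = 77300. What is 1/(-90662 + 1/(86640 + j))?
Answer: -163940/14863128279 ≈ -1.1030e-5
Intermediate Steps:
1/(-90662 + 1/(86640 + j)) = 1/(-90662 + 1/(86640 + 77300)) = 1/(-90662 + 1/163940) = 1/(-14863128279/163940) = -163940/14863128279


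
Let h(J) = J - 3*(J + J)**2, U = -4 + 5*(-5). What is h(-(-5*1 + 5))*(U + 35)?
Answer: 0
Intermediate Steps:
U = -29 (U = -4 - 25 = -29)
h(J) = J - 12*J**2 (h(J) = J - 3*4*J**2 = J - 12*J**2)
h(-(-5*1 + 5))*(U + 35) = ((-(-5*1 + 5))*(1 - (-12)*(-5*1 + 5)))*(-29 + 35) = ((-(-5 + 5))*(1 - (-12)*(-5 + 5)))*6 = ((-1*0)*(1 - (-12)*0))*6 = (0*(1 - 12*0))*6 = (0*(1 + 0))*6 = (0*1)*6 = 0*6 = 0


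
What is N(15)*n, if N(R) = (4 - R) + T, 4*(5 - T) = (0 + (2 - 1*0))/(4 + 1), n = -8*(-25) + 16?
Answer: -6588/5 ≈ -1317.6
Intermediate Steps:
n = 216 (n = 200 + 16 = 216)
T = 49/10 (T = 5 - (0 + (2 - 1*0))/(4*(4 + 1)) = 5 - (0 + (2 + 0))/(4*5) = 5 - (0 + 2)/(4*5) = 5 - 1/(2*5) = 5 - ¼*⅖ = 5 - ⅒ = 49/10 ≈ 4.9000)
N(R) = 89/10 - R (N(R) = (4 - R) + 49/10 = 89/10 - R)
N(15)*n = (89/10 - 1*15)*216 = (89/10 - 15)*216 = -61/10*216 = -6588/5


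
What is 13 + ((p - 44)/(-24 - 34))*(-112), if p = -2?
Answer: -2199/29 ≈ -75.828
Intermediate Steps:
13 + ((p - 44)/(-24 - 34))*(-112) = 13 + ((-2 - 44)/(-24 - 34))*(-112) = 13 - 46/(-58)*(-112) = 13 - 46*(-1/58)*(-112) = 13 + (23/29)*(-112) = 13 - 2576/29 = -2199/29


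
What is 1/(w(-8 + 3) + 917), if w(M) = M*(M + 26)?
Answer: 1/812 ≈ 0.0012315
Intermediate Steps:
w(M) = M*(26 + M)
1/(w(-8 + 3) + 917) = 1/((-8 + 3)*(26 + (-8 + 3)) + 917) = 1/(-5*(26 - 5) + 917) = 1/(-5*21 + 917) = 1/(-105 + 917) = 1/812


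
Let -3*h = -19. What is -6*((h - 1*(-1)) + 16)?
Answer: -140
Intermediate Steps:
h = 19/3 (h = -⅓*(-19) = 19/3 ≈ 6.3333)
-6*((h - 1*(-1)) + 16) = -6*((19/3 - 1*(-1)) + 16) = -6*((19/3 + 1) + 16) = -6*(22/3 + 16) = -6*70/3 = -140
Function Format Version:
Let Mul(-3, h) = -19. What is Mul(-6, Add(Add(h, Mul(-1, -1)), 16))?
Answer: -140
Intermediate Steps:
h = Rational(19, 3) (h = Mul(Rational(-1, 3), -19) = Rational(19, 3) ≈ 6.3333)
Mul(-6, Add(Add(h, Mul(-1, -1)), 16)) = Mul(-6, Add(Add(Rational(19, 3), Mul(-1, -1)), 16)) = Mul(-6, Add(Add(Rational(19, 3), 1), 16)) = Mul(-6, Add(Rational(22, 3), 16)) = Mul(-6, Rational(70, 3)) = -140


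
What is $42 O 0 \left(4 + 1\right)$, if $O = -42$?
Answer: $0$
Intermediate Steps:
$42 O 0 \left(4 + 1\right) = 42 \left(-42\right) 0 \left(4 + 1\right) = - 1764 \cdot 0 \cdot 5 = \left(-1764\right) 0 = 0$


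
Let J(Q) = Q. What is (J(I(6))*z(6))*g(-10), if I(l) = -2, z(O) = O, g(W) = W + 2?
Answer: 96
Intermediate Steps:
g(W) = 2 + W
(J(I(6))*z(6))*g(-10) = (-2*6)*(2 - 10) = -12*(-8) = 96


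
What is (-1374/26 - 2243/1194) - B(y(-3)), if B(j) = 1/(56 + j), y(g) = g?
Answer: -45035683/822666 ≈ -54.744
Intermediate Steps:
(-1374/26 - 2243/1194) - B(y(-3)) = (-1374/26 - 2243/1194) - 1/(56 - 3) = (-1374*1/26 - 2243*1/1194) - 1/53 = (-687/13 - 2243/1194) - 1*1/53 = -849437/15522 - 1/53 = -45035683/822666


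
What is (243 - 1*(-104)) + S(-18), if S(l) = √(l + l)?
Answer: 347 + 6*I ≈ 347.0 + 6.0*I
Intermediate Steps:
S(l) = √2*√l (S(l) = √(2*l) = √2*√l)
(243 - 1*(-104)) + S(-18) = (243 - 1*(-104)) + √2*√(-18) = (243 + 104) + √2*(3*I*√2) = 347 + 6*I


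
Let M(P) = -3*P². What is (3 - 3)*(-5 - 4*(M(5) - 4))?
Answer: 0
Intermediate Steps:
(3 - 3)*(-5 - 4*(M(5) - 4)) = (3 - 3)*(-5 - 4*(-3*5² - 4)) = 0*(-5 - 4*(-3*25 - 4)) = 0*(-5 - 4*(-75 - 4)) = 0*(-5 - 4*(-79)) = 0*(-5 + 316) = 0*311 = 0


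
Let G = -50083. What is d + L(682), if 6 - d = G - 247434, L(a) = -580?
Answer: 296943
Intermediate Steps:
d = 297523 (d = 6 - (-50083 - 247434) = 6 - 1*(-297517) = 6 + 297517 = 297523)
d + L(682) = 297523 - 580 = 296943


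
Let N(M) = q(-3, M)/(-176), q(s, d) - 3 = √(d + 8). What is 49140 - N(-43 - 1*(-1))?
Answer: 8648643/176 + I*√34/176 ≈ 49140.0 + 0.03313*I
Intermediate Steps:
q(s, d) = 3 + √(8 + d) (q(s, d) = 3 + √(d + 8) = 3 + √(8 + d))
N(M) = -3/176 - √(8 + M)/176 (N(M) = (3 + √(8 + M))/(-176) = (3 + √(8 + M))*(-1/176) = -3/176 - √(8 + M)/176)
49140 - N(-43 - 1*(-1)) = 49140 - (-3/176 - √(8 + (-43 - 1*(-1)))/176) = 49140 - (-3/176 - √(8 + (-43 + 1))/176) = 49140 - (-3/176 - √(8 - 42)/176) = 49140 - (-3/176 - I*√34/176) = 49140 + (3/176 + I*√34/176) = 8648643/176 + I*√34/176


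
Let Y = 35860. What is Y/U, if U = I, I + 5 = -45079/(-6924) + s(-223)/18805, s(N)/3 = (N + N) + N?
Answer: 4669180705200/182785027 ≈ 25545.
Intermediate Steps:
s(N) = 9*N (s(N) = 3*((N + N) + N) = 3*(2*N + N) = 3*(3*N) = 9*N)
I = 182785027/130205820 (I = -5 + (-45079/(-6924) + (9*(-223))/18805) = -5 + (-45079*(-1/6924) - 2007*1/18805) = -5 + (45079/6924 - 2007/18805) = -5 + 833814127/130205820 = 182785027/130205820 ≈ 1.4038)
U = 182785027/130205820 ≈ 1.4038
Y/U = 35860/(182785027/130205820) = 35860*(130205820/182785027) = 4669180705200/182785027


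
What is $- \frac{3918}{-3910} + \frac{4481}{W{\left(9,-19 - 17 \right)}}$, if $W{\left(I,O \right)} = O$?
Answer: $- \frac{8689831}{70380} \approx -123.47$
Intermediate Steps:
$- \frac{3918}{-3910} + \frac{4481}{W{\left(9,-19 - 17 \right)}} = - \frac{3918}{-3910} + \frac{4481}{-19 - 17} = \left(-3918\right) \left(- \frac{1}{3910}\right) + \frac{4481}{-36} = \frac{1959}{1955} + 4481 \left(- \frac{1}{36}\right) = \frac{1959}{1955} - \frac{4481}{36} = - \frac{8689831}{70380}$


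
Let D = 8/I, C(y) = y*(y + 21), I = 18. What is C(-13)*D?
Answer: -416/9 ≈ -46.222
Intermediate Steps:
C(y) = y*(21 + y)
D = 4/9 (D = 8/18 = 8*(1/18) = 4/9 ≈ 0.44444)
C(-13)*D = -13*(21 - 13)*(4/9) = -13*8*(4/9) = -104*4/9 = -416/9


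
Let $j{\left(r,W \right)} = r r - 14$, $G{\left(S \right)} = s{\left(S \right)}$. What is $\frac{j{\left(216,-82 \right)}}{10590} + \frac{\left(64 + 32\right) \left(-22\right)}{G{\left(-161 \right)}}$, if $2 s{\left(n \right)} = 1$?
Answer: $- \frac{22342759}{5295} \approx -4219.6$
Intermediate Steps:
$s{\left(n \right)} = \frac{1}{2}$ ($s{\left(n \right)} = \frac{1}{2} \cdot 1 = \frac{1}{2}$)
$G{\left(S \right)} = \frac{1}{2}$
$j{\left(r,W \right)} = -14 + r^{2}$ ($j{\left(r,W \right)} = r^{2} - 14 = -14 + r^{2}$)
$\frac{j{\left(216,-82 \right)}}{10590} + \frac{\left(64 + 32\right) \left(-22\right)}{G{\left(-161 \right)}} = \frac{-14 + 216^{2}}{10590} + \left(64 + 32\right) \left(-22\right) \frac{1}{\frac{1}{2}} = \left(-14 + 46656\right) \frac{1}{10590} + 96 \left(-22\right) 2 = 46642 \cdot \frac{1}{10590} - 4224 = \frac{23321}{5295} - 4224 = - \frac{22342759}{5295}$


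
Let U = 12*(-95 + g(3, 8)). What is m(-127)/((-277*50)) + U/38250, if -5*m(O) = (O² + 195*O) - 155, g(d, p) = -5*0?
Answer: -553601/3531750 ≈ -0.15675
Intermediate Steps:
g(d, p) = 0
U = -1140 (U = 12*(-95 + 0) = 12*(-95) = -1140)
m(O) = 31 - 39*O - O²/5 (m(O) = -((O² + 195*O) - 155)/5 = -(-155 + O² + 195*O)/5 = 31 - 39*O - O²/5)
m(-127)/((-277*50)) + U/38250 = (31 - 39*(-127) - ⅕*(-127)²)/((-277*50)) - 1140/38250 = (31 + 4953 - ⅕*16129)/(-13850) - 1140*1/38250 = (31 + 4953 - 16129/5)*(-1/13850) - 38/1275 = (8791/5)*(-1/13850) - 38/1275 = -8791/69250 - 38/1275 = -553601/3531750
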